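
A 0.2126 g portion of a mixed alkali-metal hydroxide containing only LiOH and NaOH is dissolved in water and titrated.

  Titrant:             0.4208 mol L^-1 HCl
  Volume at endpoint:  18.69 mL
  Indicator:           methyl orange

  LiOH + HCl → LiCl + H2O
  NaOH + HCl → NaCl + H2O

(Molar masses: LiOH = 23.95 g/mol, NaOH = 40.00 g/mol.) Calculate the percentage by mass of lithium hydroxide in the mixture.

n(HCl) = 0.01869 × 0.4208 = 7.865 × 10^-3 mol
Let x = n(LiOH), y = n(NaOH).
Titrant: 1x + 1y = 7.865 × 10^-3;  mass: 23.95x + 40.00y = 0.2126
Solving, x = 6.355 × 10^-3 mol, y = 1.510 × 10^-3 mol
mass of LiOH = 6.355 × 10^-3 × 23.95 = 0.1522 g
% LiOH = 0.1522 / 0.2126 × 100 = 71.59 %

71.59 %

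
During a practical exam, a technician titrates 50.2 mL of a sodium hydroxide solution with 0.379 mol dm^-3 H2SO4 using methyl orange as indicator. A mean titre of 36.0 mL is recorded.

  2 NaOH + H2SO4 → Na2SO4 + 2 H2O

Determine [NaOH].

0.544 mol/L

n(H2SO4) = 0.0360 L × 0.379 mol/L = 0.0136 mol
From the 2:1 mole ratio, n(NaOH) = 2/1 × 0.0136 = 0.0273 mol
[NaOH] = 0.0273 mol / 0.0502 L = 0.544 mol/L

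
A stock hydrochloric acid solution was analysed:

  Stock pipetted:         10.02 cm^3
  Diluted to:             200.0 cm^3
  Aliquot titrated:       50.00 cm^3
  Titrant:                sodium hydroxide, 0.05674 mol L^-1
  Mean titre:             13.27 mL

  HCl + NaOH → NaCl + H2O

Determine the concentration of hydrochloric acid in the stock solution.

n(NaOH) = 0.01327 × 0.05674 = 7.529 × 10^-4 mol
n(HCl) in the aliquot = 7.529 × 10^-4 mol (1:1 ratio)
[HCl]_dilute = 7.529 × 10^-4 / 0.05000 = 0.01506 mol/L
Dilution factor = 200.0 / 10.02 = 19.96
[HCl]_stock = 0.01506 × 19.96 = 0.3006 mol/L

0.3006 mol/L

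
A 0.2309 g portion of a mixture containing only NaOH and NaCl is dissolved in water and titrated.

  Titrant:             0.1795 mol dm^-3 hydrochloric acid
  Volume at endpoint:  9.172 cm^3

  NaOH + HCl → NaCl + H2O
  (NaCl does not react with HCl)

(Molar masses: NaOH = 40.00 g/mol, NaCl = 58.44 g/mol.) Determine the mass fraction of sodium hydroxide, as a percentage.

28.52 %

n(HCl) = 0.009172 × 0.1795 = 1.646 × 10^-3 mol
Let x = n(NaOH), y = n(NaCl).
Titrant: 1x = 1.646 × 10^-3;  mass: 40.00x + 58.44y = 0.2309
Solving, x = 1.646 × 10^-3 mol, y = 2.824 × 10^-3 mol
mass of NaOH = 1.646 × 10^-3 × 40.00 = 0.06585 g
% NaOH = 0.06585 / 0.2309 × 100 = 28.52 %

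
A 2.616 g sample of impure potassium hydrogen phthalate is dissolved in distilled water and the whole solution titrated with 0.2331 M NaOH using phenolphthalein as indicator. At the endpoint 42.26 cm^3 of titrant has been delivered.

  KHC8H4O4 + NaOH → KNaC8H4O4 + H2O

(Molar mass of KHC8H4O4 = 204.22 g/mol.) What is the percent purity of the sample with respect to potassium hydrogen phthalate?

n(NaOH) = 0.04226 L × 0.2331 mol/L = 9.851 × 10^-3 mol
n(KHC8H4O4) = 9.851 × 10^-3 mol (1:1 ratio)
mass of KHC8H4O4 = 9.851 × 10^-3 × 204.22 g/mol = 2.012 g
% KHC8H4O4 = 2.012 / 2.616 × 100 = 76.90 %

76.90 %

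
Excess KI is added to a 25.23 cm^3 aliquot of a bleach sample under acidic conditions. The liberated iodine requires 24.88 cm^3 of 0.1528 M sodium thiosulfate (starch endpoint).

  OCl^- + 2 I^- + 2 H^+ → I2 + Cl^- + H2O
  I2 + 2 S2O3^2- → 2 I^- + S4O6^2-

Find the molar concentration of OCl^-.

0.07534 M

n(S2O3^2-) = 0.02488 × 0.1528 = 3.802 × 10^-3 mol
n(I2) = n(S2O3^2-)/2 = 1.901 × 10^-3 mol
n(OCl^-) in the aliquot = 1.901 × 10^-3 mol (1:1 ratio)
[OCl^-] = 1.901 × 10^-3 / 0.02523 = 0.07534 mol/L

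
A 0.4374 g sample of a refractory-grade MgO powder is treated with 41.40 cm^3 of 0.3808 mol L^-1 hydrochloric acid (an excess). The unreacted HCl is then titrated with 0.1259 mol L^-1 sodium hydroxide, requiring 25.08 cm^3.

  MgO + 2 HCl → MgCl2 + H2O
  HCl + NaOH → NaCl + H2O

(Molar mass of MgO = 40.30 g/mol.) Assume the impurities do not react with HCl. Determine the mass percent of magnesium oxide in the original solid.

58.08 %

n(HCl) added = 0.04140 × 0.3808 = 0.01577 mol
n(NaOH) used in back-titration = 0.02508 × 0.1259 = 3.158 × 10^-3 mol
n(HCl) left over = 3.158 × 10^-3 mol (1:1 ratio)
n(HCl) consumed by analyte = 0.01577 − 3.158 × 10^-3 = 0.01261 mol
From the 1:2 ratio, n(MgO) = 1/2 × 0.01261 = 6.304 × 10^-3 mol
mass of MgO = 6.304 × 10^-3 × 40.30 = 0.2540 g
% MgO = 0.2540 / 0.4374 × 100 = 58.08 %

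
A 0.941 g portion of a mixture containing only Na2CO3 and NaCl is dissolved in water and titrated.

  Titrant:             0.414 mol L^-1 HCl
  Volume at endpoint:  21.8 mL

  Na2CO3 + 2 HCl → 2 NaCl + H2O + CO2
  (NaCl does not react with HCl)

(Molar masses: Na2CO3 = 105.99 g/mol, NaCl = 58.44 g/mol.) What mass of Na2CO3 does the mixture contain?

n(HCl) = 0.0218 × 0.414 = 9.03 × 10^-3 mol
Let x = n(Na2CO3), y = n(NaCl).
Titrant: 2x = 9.03 × 10^-3;  mass: 105.99x + 58.44y = 0.941
Solving, x = 4.51 × 10^-3 mol, y = 7.92 × 10^-3 mol
mass of Na2CO3 = 4.51 × 10^-3 × 105.99 = 0.478 g

0.478 g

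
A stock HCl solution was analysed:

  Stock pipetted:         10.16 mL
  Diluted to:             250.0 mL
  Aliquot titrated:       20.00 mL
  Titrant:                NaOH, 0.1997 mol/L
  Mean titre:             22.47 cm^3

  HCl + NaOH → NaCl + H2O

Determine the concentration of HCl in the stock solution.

n(NaOH) = 0.02247 × 0.1997 = 4.487 × 10^-3 mol
n(HCl) in the aliquot = 4.487 × 10^-3 mol (1:1 ratio)
[HCl]_dilute = 4.487 × 10^-3 / 0.02000 = 0.2244 mol/L
Dilution factor = 250.0 / 10.16 = 24.61
[HCl]_stock = 0.2244 × 24.61 = 5.521 mol/L

5.521 mol/L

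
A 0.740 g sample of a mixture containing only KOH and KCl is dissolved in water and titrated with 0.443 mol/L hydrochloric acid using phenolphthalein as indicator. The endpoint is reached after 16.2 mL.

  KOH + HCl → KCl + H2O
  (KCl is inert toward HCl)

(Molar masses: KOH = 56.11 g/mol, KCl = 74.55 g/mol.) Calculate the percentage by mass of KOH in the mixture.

54.4 %

n(HCl) = 0.0162 × 0.443 = 7.18 × 10^-3 mol
Let x = n(KOH), y = n(KCl).
Titrant: 1x = 7.18 × 10^-3;  mass: 56.11x + 74.55y = 0.740
Solving, x = 7.18 × 10^-3 mol, y = 4.52 × 10^-3 mol
mass of KOH = 7.18 × 10^-3 × 56.11 = 0.403 g
% KOH = 0.403 / 0.740 × 100 = 54.4 %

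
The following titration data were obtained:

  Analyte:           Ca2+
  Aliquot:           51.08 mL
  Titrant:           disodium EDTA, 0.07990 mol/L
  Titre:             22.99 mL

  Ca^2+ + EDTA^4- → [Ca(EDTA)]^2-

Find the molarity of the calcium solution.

n(EDTA) = 0.02299 L × 0.07990 mol/L = 1.837 × 10^-3 mol
n(Ca2+) = 1.837 × 10^-3 mol (1:1 mole ratio)
[Ca2+] = 1.837 × 10^-3 mol / 0.05108 L = 0.03596 mol/L

0.03596 mol/L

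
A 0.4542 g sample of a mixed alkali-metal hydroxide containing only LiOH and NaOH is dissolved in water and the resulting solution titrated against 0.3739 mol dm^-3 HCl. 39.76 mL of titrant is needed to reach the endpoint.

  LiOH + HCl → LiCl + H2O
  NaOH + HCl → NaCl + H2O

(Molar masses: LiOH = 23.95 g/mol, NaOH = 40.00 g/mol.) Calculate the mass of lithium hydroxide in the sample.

n(HCl) = 0.03976 × 0.3739 = 0.01487 mol
Let x = n(LiOH), y = n(NaOH).
Titrant: 1x + 1y = 0.01487;  mass: 23.95x + 40.00y = 0.4542
Solving, x = 8.751 × 10^-3 mol, y = 6.115 × 10^-3 mol
mass of LiOH = 8.751 × 10^-3 × 23.95 = 0.2096 g

0.2096 g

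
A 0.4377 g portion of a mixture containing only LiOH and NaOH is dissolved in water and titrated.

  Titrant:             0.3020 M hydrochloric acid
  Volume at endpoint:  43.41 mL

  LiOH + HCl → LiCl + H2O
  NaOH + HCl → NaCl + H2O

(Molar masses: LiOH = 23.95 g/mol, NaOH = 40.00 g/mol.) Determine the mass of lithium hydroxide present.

0.1294 g

n(HCl) = 0.04341 × 0.3020 = 0.01311 mol
Let x = n(LiOH), y = n(NaOH).
Titrant: 1x + 1y = 0.01311;  mass: 23.95x + 40.00y = 0.4377
Solving, x = 5.401 × 10^-3 mol, y = 7.708 × 10^-3 mol
mass of LiOH = 5.401 × 10^-3 × 23.95 = 0.1294 g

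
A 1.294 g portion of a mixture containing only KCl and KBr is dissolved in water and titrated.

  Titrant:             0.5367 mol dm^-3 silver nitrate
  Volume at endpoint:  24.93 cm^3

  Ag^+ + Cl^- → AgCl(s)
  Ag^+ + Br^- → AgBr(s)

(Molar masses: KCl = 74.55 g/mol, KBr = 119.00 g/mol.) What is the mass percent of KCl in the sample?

n(AgNO3) = 0.02493 × 0.5367 = 0.01338 mol
Let x = n(KCl), y = n(KBr).
Titrant: 1x + 1y = 0.01338;  mass: 74.55x + 119.00y = 1.294
Solving, x = 6.709 × 10^-3 mol, y = 6.671 × 10^-3 mol
mass of KCl = 6.709 × 10^-3 × 74.55 = 0.5002 g
% KCl = 0.5002 / 1.294 × 100 = 38.65 %

38.65 %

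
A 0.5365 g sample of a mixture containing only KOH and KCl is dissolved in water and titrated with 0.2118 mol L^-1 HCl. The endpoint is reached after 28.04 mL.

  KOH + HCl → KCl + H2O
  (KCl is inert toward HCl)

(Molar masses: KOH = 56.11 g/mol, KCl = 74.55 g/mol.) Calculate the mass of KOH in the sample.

n(HCl) = 0.02804 × 0.2118 = 5.939 × 10^-3 mol
Let x = n(KOH), y = n(KCl).
Titrant: 1x = 5.939 × 10^-3;  mass: 56.11x + 74.55y = 0.5365
Solving, x = 5.939 × 10^-3 mol, y = 2.727 × 10^-3 mol
mass of KOH = 5.939 × 10^-3 × 56.11 = 0.3332 g

0.3332 g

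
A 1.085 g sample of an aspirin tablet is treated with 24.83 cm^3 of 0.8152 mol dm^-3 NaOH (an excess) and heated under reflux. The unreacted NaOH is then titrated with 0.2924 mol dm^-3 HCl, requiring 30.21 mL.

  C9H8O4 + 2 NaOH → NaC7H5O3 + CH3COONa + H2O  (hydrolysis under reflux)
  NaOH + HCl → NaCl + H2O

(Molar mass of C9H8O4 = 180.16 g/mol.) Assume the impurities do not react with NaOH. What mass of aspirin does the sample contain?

n(NaOH) added = 0.02483 × 0.8152 = 0.02024 mol
n(HCl) used in back-titration = 0.03021 × 0.2924 = 8.833 × 10^-3 mol
n(NaOH) left over = 8.833 × 10^-3 mol (1:1 ratio)
n(NaOH) consumed by analyte = 0.02024 − 8.833 × 10^-3 = 0.01141 mol
From the 1:2 ratio, n(C9H8O4) = 1/2 × 0.01141 = 5.704 × 10^-3 mol
mass of C9H8O4 = 5.704 × 10^-3 × 180.16 = 1.028 g

1.028 g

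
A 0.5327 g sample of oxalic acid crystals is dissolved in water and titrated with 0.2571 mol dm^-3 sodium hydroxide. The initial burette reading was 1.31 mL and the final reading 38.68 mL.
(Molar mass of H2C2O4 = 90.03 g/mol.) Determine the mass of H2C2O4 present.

H2C2O4 + 2 NaOH → Na2C2O4 + 2 H2O
n(NaOH) = 0.03737 L × 0.2571 mol/L = 9.608 × 10^-3 mol
From the 1:2 ratio, n(H2C2O4) = 1/2 × 9.608 × 10^-3 = 4.804 × 10^-3 mol
mass of H2C2O4 = 4.804 × 10^-3 × 90.03 g/mol = 0.4325 g

0.4325 g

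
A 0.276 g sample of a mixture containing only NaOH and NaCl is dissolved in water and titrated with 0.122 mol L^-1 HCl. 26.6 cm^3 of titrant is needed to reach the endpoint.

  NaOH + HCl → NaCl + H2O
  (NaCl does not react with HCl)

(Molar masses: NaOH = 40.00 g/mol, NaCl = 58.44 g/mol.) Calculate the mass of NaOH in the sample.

n(HCl) = 0.0266 × 0.122 = 3.25 × 10^-3 mol
Let x = n(NaOH), y = n(NaCl).
Titrant: 1x = 3.25 × 10^-3;  mass: 40.00x + 58.44y = 0.276
Solving, x = 3.25 × 10^-3 mol, y = 2.50 × 10^-3 mol
mass of NaOH = 3.25 × 10^-3 × 40.00 = 0.130 g

0.130 g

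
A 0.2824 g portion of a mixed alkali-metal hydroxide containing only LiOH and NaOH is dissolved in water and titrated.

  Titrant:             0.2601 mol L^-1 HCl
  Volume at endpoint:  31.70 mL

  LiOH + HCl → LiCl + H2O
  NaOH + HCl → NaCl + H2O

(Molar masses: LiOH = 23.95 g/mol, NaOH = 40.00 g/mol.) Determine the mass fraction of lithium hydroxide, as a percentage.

25.05 %

n(HCl) = 0.03170 × 0.2601 = 8.245 × 10^-3 mol
Let x = n(LiOH), y = n(NaOH).
Titrant: 1x + 1y = 8.245 × 10^-3;  mass: 23.95x + 40.00y = 0.2824
Solving, x = 2.954 × 10^-3 mol, y = 5.291 × 10^-3 mol
mass of LiOH = 2.954 × 10^-3 × 23.95 = 0.07074 g
% LiOH = 0.07074 / 0.2824 × 100 = 25.05 %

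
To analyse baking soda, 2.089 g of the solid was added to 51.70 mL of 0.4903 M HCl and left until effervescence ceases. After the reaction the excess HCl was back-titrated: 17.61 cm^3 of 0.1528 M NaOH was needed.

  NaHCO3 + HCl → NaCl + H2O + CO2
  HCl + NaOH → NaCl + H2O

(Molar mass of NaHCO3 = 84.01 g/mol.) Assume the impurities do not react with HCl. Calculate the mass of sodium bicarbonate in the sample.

1.903 g

n(HCl) added = 0.05170 × 0.4903 = 0.02535 mol
n(NaOH) used in back-titration = 0.01761 × 0.1528 = 2.691 × 10^-3 mol
n(HCl) left over = 2.691 × 10^-3 mol (1:1 ratio)
n(HCl) consumed by analyte = 0.02535 − 2.691 × 10^-3 = 0.02266 mol
n(NaHCO3) = 0.02266 mol (1:1 ratio)
mass of NaHCO3 = 0.02266 × 84.01 = 1.903 g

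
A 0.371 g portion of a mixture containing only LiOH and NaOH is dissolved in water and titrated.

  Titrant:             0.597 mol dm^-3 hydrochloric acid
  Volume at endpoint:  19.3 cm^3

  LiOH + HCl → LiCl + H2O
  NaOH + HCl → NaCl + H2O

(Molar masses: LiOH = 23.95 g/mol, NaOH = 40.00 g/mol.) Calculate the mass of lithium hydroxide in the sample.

n(HCl) = 0.0193 × 0.597 = 0.0115 mol
Let x = n(LiOH), y = n(NaOH).
Titrant: 1x + 1y = 0.0115;  mass: 23.95x + 40.00y = 0.371
Solving, x = 5.60 × 10^-3 mol, y = 5.92 × 10^-3 mol
mass of LiOH = 5.60 × 10^-3 × 23.95 = 0.134 g

0.134 g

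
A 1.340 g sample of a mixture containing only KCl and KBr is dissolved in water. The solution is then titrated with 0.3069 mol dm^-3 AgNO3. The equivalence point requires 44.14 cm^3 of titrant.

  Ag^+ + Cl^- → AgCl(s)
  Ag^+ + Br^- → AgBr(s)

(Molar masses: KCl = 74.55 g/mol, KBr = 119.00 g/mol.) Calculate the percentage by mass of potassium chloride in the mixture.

n(AgNO3) = 0.04414 × 0.3069 = 0.01355 mol
Let x = n(KCl), y = n(KBr).
Titrant: 1x + 1y = 0.01355;  mass: 74.55x + 119.00y = 1.340
Solving, x = 6.120 × 10^-3 mol, y = 7.426 × 10^-3 mol
mass of KCl = 6.120 × 10^-3 × 74.55 = 0.4563 g
% KCl = 0.4563 / 1.340 × 100 = 34.05 %

34.05 %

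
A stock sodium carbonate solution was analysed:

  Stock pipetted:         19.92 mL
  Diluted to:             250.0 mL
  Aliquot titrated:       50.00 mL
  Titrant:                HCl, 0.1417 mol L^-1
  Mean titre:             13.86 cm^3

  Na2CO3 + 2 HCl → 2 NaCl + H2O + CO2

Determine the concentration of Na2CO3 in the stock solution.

n(HCl) = 0.01386 × 0.1417 = 1.964 × 10^-3 mol
From the 1:2 ratio, n(Na2CO3) in the aliquot = 1/2 × 1.964 × 10^-3 = 9.820 × 10^-4 mol
[Na2CO3]_dilute = 9.820 × 10^-4 / 0.05000 = 0.01964 mol/L
Dilution factor = 250.0 / 19.92 = 12.55
[Na2CO3]_stock = 0.01964 × 12.55 = 0.2465 mol/L

0.2465 mol/L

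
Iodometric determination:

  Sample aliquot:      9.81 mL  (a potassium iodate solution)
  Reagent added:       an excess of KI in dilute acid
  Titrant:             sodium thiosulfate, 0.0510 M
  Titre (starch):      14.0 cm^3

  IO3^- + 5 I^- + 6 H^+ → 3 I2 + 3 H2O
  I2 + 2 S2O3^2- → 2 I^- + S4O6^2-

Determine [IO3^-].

n(S2O3^2-) = 0.0140 × 0.0510 = 7.14 × 10^-4 mol
n(I2) = n(S2O3^2-)/2 = 3.57 × 10^-4 mol
From the 1:3 ratio, n(IO3^-) in the aliquot = 1/3 × 3.57 × 10^-4 = 1.19 × 10^-4 mol
[IO3^-] = 1.19 × 10^-4 / 0.00981 = 0.0121 mol/L

0.0121 M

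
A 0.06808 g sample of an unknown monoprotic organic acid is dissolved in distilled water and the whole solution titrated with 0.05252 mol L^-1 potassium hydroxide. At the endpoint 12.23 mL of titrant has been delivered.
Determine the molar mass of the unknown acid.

n(KOH) = 0.01223 L × 0.05252 mol/L = 6.423 × 10^-4 mol
n(HA) = 6.423 × 10^-4 mol (1:1 ratio)
M = m / n = 0.06808 g / 6.423 × 10^-4 mol = 106.0 g/mol

106.0 g/mol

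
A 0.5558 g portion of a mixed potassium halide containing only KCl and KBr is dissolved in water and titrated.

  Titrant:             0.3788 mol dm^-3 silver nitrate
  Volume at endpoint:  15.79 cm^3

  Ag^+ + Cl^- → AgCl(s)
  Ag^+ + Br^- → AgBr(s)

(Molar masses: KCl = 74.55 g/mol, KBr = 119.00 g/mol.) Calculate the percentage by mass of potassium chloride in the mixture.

n(AgNO3) = 0.01579 × 0.3788 = 5.981 × 10^-3 mol
Let x = n(KCl), y = n(KBr).
Titrant: 1x + 1y = 5.981 × 10^-3;  mass: 74.55x + 119.00y = 0.5558
Solving, x = 3.509 × 10^-3 mol, y = 2.472 × 10^-3 mol
mass of KCl = 3.509 × 10^-3 × 74.55 = 0.2616 g
% KCl = 0.2616 / 0.5558 × 100 = 47.06 %

47.06 %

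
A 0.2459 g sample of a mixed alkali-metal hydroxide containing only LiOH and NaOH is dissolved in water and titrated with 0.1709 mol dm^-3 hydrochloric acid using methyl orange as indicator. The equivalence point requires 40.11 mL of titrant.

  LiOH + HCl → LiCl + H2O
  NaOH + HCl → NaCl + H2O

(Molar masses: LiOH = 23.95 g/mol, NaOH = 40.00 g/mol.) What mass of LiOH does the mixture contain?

n(HCl) = 0.04011 × 0.1709 = 6.855 × 10^-3 mol
Let x = n(LiOH), y = n(NaOH).
Titrant: 1x + 1y = 6.855 × 10^-3;  mass: 23.95x + 40.00y = 0.2459
Solving, x = 1.763 × 10^-3 mol, y = 5.092 × 10^-3 mol
mass of LiOH = 1.763 × 10^-3 × 23.95 = 0.04222 g

0.04222 g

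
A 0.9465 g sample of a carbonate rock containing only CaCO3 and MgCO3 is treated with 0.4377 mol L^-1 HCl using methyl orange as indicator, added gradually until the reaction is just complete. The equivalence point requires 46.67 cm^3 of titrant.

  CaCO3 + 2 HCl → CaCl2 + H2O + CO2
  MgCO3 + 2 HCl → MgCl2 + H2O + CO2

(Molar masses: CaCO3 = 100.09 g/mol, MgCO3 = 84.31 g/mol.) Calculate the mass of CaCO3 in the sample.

n(HCl) = 0.04667 × 0.4377 = 0.02043 mol
Let x = n(CaCO3), y = n(MgCO3).
Titrant: 2x + 2y = 0.02043;  mass: 100.09x + 84.31y = 0.9465
Solving, x = 5.411 × 10^-3 mol, y = 4.803 × 10^-3 mol
mass of CaCO3 = 5.411 × 10^-3 × 100.09 = 0.5416 g

0.5416 g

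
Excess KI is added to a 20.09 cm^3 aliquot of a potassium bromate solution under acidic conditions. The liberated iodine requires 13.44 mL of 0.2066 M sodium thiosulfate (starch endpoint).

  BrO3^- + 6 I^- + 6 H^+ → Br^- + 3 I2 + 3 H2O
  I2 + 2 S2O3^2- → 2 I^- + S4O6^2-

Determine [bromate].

n(S2O3^2-) = 0.01344 × 0.2066 = 2.777 × 10^-3 mol
n(I2) = n(S2O3^2-)/2 = 1.388 × 10^-3 mol
From the 1:3 ratio, n(BrO3^-) in the aliquot = 1/3 × 1.388 × 10^-3 = 4.628 × 10^-4 mol
[BrO3^-] = 4.628 × 10^-4 / 0.02009 = 0.02304 mol/L

0.02304 M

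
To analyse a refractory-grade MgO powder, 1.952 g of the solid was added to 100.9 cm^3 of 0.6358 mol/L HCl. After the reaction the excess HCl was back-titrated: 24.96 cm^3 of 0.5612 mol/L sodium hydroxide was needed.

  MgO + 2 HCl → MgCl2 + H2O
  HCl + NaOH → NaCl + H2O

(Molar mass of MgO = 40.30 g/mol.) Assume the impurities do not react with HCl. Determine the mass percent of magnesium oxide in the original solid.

n(HCl) added = 0.1009 × 0.6358 = 0.06415 mol
n(NaOH) used in back-titration = 0.02496 × 0.5612 = 0.01401 mol
n(HCl) left over = 0.01401 mol (1:1 ratio)
n(HCl) consumed by analyte = 0.06415 − 0.01401 = 0.05014 mol
From the 1:2 ratio, n(MgO) = 1/2 × 0.05014 = 0.02507 mol
mass of MgO = 0.02507 × 40.30 = 1.010 g
% MgO = 1.010 / 1.952 × 100 = 51.76 %

51.76 %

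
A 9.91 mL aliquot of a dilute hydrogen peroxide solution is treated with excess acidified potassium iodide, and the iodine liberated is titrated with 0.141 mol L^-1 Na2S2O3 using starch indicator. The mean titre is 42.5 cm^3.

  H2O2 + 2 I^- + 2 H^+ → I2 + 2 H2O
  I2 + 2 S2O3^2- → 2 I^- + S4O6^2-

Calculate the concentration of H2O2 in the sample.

n(S2O3^2-) = 0.0425 × 0.141 = 5.99 × 10^-3 mol
n(I2) = n(S2O3^2-)/2 = 3.00 × 10^-3 mol
n(H2O2) in the aliquot = 3.00 × 10^-3 mol (1:1 ratio)
[H2O2] = 3.00 × 10^-3 / 0.00991 = 0.302 mol/L

0.302 mol/L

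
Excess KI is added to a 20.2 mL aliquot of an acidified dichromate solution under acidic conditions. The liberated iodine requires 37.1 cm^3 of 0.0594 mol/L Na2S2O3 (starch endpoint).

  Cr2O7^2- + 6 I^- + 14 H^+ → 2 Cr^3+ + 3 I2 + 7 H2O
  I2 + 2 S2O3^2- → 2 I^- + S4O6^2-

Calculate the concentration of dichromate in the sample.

0.0182 mol/L

n(S2O3^2-) = 0.0371 × 0.0594 = 2.20 × 10^-3 mol
n(I2) = n(S2O3^2-)/2 = 1.10 × 10^-3 mol
From the 1:3 ratio, n(Cr2O7^2-) in the aliquot = 1/3 × 1.10 × 10^-3 = 3.67 × 10^-4 mol
[Cr2O7^2-] = 3.67 × 10^-4 / 0.0202 = 0.0182 mol/L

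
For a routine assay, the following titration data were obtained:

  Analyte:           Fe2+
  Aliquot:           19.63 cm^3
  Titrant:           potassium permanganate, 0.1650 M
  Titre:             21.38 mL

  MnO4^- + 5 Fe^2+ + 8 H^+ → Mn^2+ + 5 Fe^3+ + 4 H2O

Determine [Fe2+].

n(KMnO4) = 0.02138 L × 0.1650 mol/L = 3.528 × 10^-3 mol
From the 5:1 mole ratio, n(Fe2+) = 5/1 × 3.528 × 10^-3 = 0.01764 mol
[Fe2+] = 0.01764 mol / 0.01963 L = 0.8985 mol/L

0.8985 M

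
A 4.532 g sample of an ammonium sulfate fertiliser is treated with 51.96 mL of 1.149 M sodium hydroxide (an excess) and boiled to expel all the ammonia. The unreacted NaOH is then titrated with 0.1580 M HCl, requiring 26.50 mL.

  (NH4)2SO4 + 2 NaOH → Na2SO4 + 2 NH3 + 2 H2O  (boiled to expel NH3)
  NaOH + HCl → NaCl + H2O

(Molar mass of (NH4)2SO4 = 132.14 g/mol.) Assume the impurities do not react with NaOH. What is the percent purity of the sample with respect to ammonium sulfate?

80.93 %

n(NaOH) added = 0.05196 × 1.149 = 0.05970 mol
n(HCl) used in back-titration = 0.02650 × 0.1580 = 4.187 × 10^-3 mol
n(NaOH) left over = 4.187 × 10^-3 mol (1:1 ratio)
n(NaOH) consumed by analyte = 0.05970 − 4.187 × 10^-3 = 0.05552 mol
From the 1:2 ratio, n((NH4)2SO4) = 1/2 × 0.05552 = 0.02776 mol
mass of (NH4)2SO4 = 0.02776 × 132.14 = 3.668 g
% (NH4)2SO4 = 3.668 / 4.532 × 100 = 80.93 %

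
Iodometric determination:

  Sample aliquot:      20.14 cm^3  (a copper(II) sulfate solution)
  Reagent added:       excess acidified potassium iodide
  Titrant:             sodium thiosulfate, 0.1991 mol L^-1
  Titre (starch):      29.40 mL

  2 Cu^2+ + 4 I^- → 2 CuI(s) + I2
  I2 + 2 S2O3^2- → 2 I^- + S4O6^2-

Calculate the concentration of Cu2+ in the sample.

n(S2O3^2-) = 0.02940 × 0.1991 = 5.854 × 10^-3 mol
n(I2) = n(S2O3^2-)/2 = 2.927 × 10^-3 mol
From the 2:1 ratio, n(Cu2+) in the aliquot = 2/1 × 2.927 × 10^-3 = 5.854 × 10^-3 mol
[Cu2+] = 5.854 × 10^-3 / 0.02014 = 0.2906 mol/L

0.2906 mol/L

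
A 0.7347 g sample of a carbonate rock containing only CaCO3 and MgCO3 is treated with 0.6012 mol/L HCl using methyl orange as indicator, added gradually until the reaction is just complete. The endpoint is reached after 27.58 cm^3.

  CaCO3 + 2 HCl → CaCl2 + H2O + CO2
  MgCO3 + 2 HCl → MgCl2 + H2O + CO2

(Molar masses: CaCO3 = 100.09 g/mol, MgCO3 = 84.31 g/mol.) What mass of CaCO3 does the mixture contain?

n(HCl) = 0.02758 × 0.6012 = 0.01658 mol
Let x = n(CaCO3), y = n(MgCO3).
Titrant: 2x + 2y = 0.01658;  mass: 100.09x + 84.31y = 0.7347
Solving, x = 2.264 × 10^-3 mol, y = 6.027 × 10^-3 mol
mass of CaCO3 = 2.264 × 10^-3 × 100.09 = 0.2266 g

0.2266 g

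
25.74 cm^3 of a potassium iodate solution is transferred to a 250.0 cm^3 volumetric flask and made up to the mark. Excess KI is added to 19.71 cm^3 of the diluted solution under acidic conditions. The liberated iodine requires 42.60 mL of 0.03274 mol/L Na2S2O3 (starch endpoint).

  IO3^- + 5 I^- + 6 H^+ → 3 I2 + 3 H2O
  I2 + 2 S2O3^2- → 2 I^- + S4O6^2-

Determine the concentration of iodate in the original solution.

0.1145 mol/L

n(S2O3^2-) = 0.04260 × 0.03274 = 1.395 × 10^-3 mol
n(I2) = n(S2O3^2-)/2 = 6.974 × 10^-4 mol
From the 1:3 ratio, n(IO3^-) in the aliquot = 1/3 × 6.974 × 10^-4 = 2.325 × 10^-4 mol
[IO3^-]_dilute = 2.325 × 10^-4 / 0.01971 = 0.01179 mol/L
[IO3^-]_original = 0.01179 × 250.0/25.74 = 0.1145 mol/L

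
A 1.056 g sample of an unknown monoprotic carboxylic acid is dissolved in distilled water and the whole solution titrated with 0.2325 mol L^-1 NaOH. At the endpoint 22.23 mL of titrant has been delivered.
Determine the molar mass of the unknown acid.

n(NaOH) = 0.02223 L × 0.2325 mol/L = 5.168 × 10^-3 mol
n(HA) = 5.168 × 10^-3 mol (1:1 ratio)
M = m / n = 1.056 g / 5.168 × 10^-3 mol = 204.3 g/mol

204.3 g/mol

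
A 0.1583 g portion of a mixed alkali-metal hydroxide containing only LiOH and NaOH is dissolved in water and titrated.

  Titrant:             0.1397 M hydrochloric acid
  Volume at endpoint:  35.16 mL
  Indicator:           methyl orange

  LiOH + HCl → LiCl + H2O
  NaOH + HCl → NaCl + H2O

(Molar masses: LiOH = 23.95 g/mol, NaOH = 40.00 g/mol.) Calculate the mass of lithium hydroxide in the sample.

0.05696 g

n(HCl) = 0.03516 × 0.1397 = 4.912 × 10^-3 mol
Let x = n(LiOH), y = n(NaOH).
Titrant: 1x + 1y = 4.912 × 10^-3;  mass: 23.95x + 40.00y = 0.1583
Solving, x = 2.378 × 10^-3 mol, y = 2.533 × 10^-3 mol
mass of LiOH = 2.378 × 10^-3 × 23.95 = 0.05696 g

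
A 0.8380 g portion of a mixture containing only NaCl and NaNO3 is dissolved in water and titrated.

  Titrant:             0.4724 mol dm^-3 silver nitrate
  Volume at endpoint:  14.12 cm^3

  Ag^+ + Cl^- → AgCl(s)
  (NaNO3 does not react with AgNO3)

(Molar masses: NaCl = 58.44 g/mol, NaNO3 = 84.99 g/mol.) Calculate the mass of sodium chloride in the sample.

0.3898 g

n(AgNO3) = 0.01412 × 0.4724 = 6.670 × 10^-3 mol
Let x = n(NaCl), y = n(NaNO3).
Titrant: 1x = 6.670 × 10^-3;  mass: 58.44x + 84.99y = 0.8380
Solving, x = 6.670 × 10^-3 mol, y = 5.273 × 10^-3 mol
mass of NaCl = 6.670 × 10^-3 × 58.44 = 0.3898 g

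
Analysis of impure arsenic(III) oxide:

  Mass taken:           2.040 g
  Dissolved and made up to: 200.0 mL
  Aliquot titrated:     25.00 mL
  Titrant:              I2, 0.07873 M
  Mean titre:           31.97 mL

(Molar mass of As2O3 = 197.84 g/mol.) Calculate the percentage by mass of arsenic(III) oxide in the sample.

As2O3 + 2 I2 + 2 H2O → As2O5 + 4 HI
n(I2) per titration = 0.03197 × 0.07873 = 2.517 × 10^-3 mol
From the 1:2 ratio, n(As2O3) in each aliquot = 1/2 × 2.517 × 10^-3 = 1.258 × 10^-3 mol
n(As2O3) in the whole flask = 1.258 × 10^-3 × 200.0/25.00 = 0.01007 mol
mass of As2O3 = 0.01007 × 197.84 = 1.992 g
% As2O3 = 1.992 / 2.040 × 100 = 97.64 %

97.64 %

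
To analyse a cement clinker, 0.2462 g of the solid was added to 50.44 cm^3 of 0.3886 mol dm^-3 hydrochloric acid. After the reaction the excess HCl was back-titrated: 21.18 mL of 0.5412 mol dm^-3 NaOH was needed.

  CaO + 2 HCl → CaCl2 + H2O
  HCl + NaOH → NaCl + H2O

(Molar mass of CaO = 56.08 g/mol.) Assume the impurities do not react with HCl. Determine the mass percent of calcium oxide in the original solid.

92.69 %

n(HCl) added = 0.05044 × 0.3886 = 0.01960 mol
n(NaOH) used in back-titration = 0.02118 × 0.5412 = 0.01146 mol
n(HCl) left over = 0.01146 mol (1:1 ratio)
n(HCl) consumed by analyte = 0.01960 − 0.01146 = 8.138 × 10^-3 mol
From the 1:2 ratio, n(CaO) = 1/2 × 8.138 × 10^-3 = 4.069 × 10^-3 mol
mass of CaO = 4.069 × 10^-3 × 56.08 = 0.2282 g
% CaO = 0.2282 / 0.2462 × 100 = 92.69 %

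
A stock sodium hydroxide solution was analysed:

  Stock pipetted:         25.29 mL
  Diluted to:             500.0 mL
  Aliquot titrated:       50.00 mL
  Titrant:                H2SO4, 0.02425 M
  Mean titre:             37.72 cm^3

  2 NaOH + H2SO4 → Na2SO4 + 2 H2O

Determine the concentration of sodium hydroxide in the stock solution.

0.7234 M

n(H2SO4) = 0.03772 × 0.02425 = 9.147 × 10^-4 mol
From the 2:1 ratio, n(NaOH) in the aliquot = 2/1 × 9.147 × 10^-4 = 1.829 × 10^-3 mol
[NaOH]_dilute = 1.829 × 10^-3 / 0.05000 = 0.03659 mol/L
Dilution factor = 500.0 / 25.29 = 19.77
[NaOH]_stock = 0.03659 × 19.77 = 0.7234 mol/L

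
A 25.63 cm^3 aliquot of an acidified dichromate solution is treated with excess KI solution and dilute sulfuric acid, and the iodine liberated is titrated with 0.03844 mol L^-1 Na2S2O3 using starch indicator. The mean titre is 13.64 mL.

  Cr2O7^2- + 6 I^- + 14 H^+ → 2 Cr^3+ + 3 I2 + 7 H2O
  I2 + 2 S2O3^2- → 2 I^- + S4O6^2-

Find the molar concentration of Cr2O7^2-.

0.003410 mol/L

n(S2O3^2-) = 0.01364 × 0.03844 = 5.243 × 10^-4 mol
n(I2) = n(S2O3^2-)/2 = 2.622 × 10^-4 mol
From the 1:3 ratio, n(Cr2O7^2-) in the aliquot = 1/3 × 2.622 × 10^-4 = 8.739 × 10^-5 mol
[Cr2O7^2-] = 8.739 × 10^-5 / 0.02563 = 0.003410 mol/L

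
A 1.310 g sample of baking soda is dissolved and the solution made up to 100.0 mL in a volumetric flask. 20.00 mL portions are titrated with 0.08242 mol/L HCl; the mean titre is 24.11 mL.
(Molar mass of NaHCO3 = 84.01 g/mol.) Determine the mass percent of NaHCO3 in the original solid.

NaHCO3 + HCl → NaCl + H2O + CO2
n(HCl) per titration = 0.02411 × 0.08242 = 1.987 × 10^-3 mol
n(NaHCO3) in each aliquot = 1.987 × 10^-3 mol (1:1 ratio)
n(NaHCO3) in the whole flask = 1.987 × 10^-3 × 100.0/20.00 = 9.936 × 10^-3 mol
mass of NaHCO3 = 9.936 × 10^-3 × 84.01 = 0.8347 g
% NaHCO3 = 0.8347 / 1.310 × 100 = 63.72 %

63.72 %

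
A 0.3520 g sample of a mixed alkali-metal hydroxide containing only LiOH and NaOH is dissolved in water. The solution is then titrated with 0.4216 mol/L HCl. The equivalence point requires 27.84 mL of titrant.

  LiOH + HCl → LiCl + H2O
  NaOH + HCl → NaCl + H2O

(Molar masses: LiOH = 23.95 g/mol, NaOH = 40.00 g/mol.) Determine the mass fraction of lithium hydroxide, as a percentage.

49.81 %

n(HCl) = 0.02784 × 0.4216 = 0.01174 mol
Let x = n(LiOH), y = n(NaOH).
Titrant: 1x + 1y = 0.01174;  mass: 23.95x + 40.00y = 0.3520
Solving, x = 7.320 × 10^-3 mol, y = 4.417 × 10^-3 mol
mass of LiOH = 7.320 × 10^-3 × 23.95 = 0.1753 g
% LiOH = 0.1753 / 0.3520 × 100 = 49.81 %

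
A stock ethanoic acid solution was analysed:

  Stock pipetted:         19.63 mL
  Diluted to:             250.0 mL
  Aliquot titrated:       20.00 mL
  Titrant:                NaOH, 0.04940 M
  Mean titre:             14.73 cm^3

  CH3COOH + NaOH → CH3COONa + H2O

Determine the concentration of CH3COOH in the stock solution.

n(NaOH) = 0.01473 × 0.04940 = 7.277 × 10^-4 mol
n(CH3COOH) in the aliquot = 7.277 × 10^-4 mol (1:1 ratio)
[CH3COOH]_dilute = 7.277 × 10^-4 / 0.02000 = 0.03638 mol/L
Dilution factor = 250.0 / 19.63 = 12.74
[CH3COOH]_stock = 0.03638 × 12.74 = 0.4634 mol/L

0.4634 M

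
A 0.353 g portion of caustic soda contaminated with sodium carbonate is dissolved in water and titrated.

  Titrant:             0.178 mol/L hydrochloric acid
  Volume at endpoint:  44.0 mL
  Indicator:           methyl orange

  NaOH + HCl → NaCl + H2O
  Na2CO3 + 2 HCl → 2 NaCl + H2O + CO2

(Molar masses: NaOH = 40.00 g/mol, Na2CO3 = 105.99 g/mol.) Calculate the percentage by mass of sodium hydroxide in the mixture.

n(HCl) = 0.0440 × 0.178 = 7.83 × 10^-3 mol
Let x = n(NaOH), y = n(Na2CO3).
Titrant: 1x + 2y = 7.83 × 10^-3;  mass: 40.00x + 105.99y = 0.353
Solving, x = 4.78 × 10^-3 mol, y = 1.53 × 10^-3 mol
mass of NaOH = 4.78 × 10^-3 × 40.00 = 0.191 g
% NaOH = 0.191 / 0.353 × 100 = 54.1 %

54.1 %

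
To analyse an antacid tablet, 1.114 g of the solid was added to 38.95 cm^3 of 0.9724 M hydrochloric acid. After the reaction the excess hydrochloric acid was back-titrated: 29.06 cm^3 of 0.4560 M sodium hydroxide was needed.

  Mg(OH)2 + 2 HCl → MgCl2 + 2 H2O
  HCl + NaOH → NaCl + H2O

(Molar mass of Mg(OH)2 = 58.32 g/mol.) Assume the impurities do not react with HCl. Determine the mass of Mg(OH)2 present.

n(HCl) added = 0.03895 × 0.9724 = 0.03787 mol
n(NaOH) used in back-titration = 0.02906 × 0.4560 = 0.01325 mol
n(HCl) left over = 0.01325 mol (1:1 ratio)
n(HCl) consumed by analyte = 0.03787 − 0.01325 = 0.02462 mol
From the 1:2 ratio, n(Mg(OH)2) = 1/2 × 0.02462 = 0.01231 mol
mass of Mg(OH)2 = 0.01231 × 58.32 = 0.7180 g

0.7180 g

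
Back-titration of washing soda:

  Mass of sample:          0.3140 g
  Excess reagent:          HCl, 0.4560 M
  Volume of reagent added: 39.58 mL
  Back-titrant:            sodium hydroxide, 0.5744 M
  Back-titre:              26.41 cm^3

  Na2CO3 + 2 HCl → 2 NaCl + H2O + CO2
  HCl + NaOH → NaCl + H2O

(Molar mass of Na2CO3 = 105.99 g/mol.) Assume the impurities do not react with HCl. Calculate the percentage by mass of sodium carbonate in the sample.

n(HCl) added = 0.03958 × 0.4560 = 0.01805 mol
n(NaOH) used in back-titration = 0.02641 × 0.5744 = 0.01517 mol
n(HCl) left over = 0.01517 mol (1:1 ratio)
n(HCl) consumed by analyte = 0.01805 − 0.01517 = 2.879 × 10^-3 mol
From the 1:2 ratio, n(Na2CO3) = 1/2 × 2.879 × 10^-3 = 1.439 × 10^-3 mol
mass of Na2CO3 = 1.439 × 10^-3 × 105.99 = 0.1526 g
% Na2CO3 = 0.1526 / 0.3140 × 100 = 48.58 %

48.58 %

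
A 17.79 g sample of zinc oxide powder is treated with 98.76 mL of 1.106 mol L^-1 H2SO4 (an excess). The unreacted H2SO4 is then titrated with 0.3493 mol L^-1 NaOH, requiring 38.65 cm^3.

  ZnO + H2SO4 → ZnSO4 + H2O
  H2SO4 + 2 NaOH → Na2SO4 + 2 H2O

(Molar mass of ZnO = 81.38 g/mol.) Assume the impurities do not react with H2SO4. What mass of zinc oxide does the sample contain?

8.340 g

n(H2SO4) added = 0.09876 × 1.106 = 0.1092 mol
n(NaOH) used in back-titration = 0.03865 × 0.3493 = 0.01350 mol
From the 1:2 ratio, n(H2SO4) left over = 1/2 × 0.01350 = 6.750 × 10^-3 mol
n(H2SO4) consumed by analyte = 0.1092 − 6.750 × 10^-3 = 0.1025 mol
n(ZnO) = 0.1025 mol (1:1 ratio)
mass of ZnO = 0.1025 × 81.38 = 8.340 g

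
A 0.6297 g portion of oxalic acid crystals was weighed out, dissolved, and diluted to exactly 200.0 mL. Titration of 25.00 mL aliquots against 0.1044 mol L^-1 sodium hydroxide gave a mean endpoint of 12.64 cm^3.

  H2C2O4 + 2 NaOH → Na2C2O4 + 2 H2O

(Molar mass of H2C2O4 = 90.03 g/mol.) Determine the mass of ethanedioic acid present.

n(NaOH) per titration = 0.01264 × 0.1044 = 1.320 × 10^-3 mol
From the 1:2 ratio, n(H2C2O4) in each aliquot = 1/2 × 1.320 × 10^-3 = 6.598 × 10^-4 mol
n(H2C2O4) in the whole flask = 6.598 × 10^-4 × 200.0/25.00 = 5.278 × 10^-3 mol
mass of H2C2O4 = 5.278 × 10^-3 × 90.03 = 0.4752 g

0.4752 g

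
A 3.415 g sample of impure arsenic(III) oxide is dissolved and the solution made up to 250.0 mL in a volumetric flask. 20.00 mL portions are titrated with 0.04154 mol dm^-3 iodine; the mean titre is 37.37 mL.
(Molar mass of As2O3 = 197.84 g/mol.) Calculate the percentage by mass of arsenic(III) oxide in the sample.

56.21 %

As2O3 + 2 I2 + 2 H2O → As2O5 + 4 HI
n(I2) per titration = 0.03737 × 0.04154 = 1.552 × 10^-3 mol
From the 1:2 ratio, n(As2O3) in each aliquot = 1/2 × 1.552 × 10^-3 = 7.762 × 10^-4 mol
n(As2O3) in the whole flask = 7.762 × 10^-4 × 250.0/20.00 = 9.702 × 10^-3 mol
mass of As2O3 = 9.702 × 10^-3 × 197.84 = 1.919 g
% As2O3 = 1.919 / 3.415 × 100 = 56.21 %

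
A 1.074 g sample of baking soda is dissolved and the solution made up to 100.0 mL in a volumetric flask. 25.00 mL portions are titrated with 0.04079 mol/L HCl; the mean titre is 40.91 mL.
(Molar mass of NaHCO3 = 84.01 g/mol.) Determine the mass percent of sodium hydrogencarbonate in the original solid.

NaHCO3 + HCl → NaCl + H2O + CO2
n(HCl) per titration = 0.04091 × 0.04079 = 1.669 × 10^-3 mol
n(NaHCO3) in each aliquot = 1.669 × 10^-3 mol (1:1 ratio)
n(NaHCO3) in the whole flask = 1.669 × 10^-3 × 100.0/25.00 = 6.675 × 10^-3 mol
mass of NaHCO3 = 6.675 × 10^-3 × 84.01 = 0.5608 g
% NaHCO3 = 0.5608 / 1.074 × 100 = 52.21 %

52.21 %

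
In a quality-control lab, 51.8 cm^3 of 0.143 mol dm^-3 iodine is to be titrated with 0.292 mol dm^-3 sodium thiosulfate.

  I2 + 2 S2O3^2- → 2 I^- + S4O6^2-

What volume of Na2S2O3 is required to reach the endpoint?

50.7 mL

n(I2) = 0.0518 L × 0.143 mol/L = 7.41 × 10^-3 mol
From the 2:1 stoichiometry, n(Na2S2O3) = 2/1 × 7.41 × 10^-3 = 0.0148 mol
V(Na2S2O3) = 0.0148 mol / 0.292 mol/L = 0.0507 L = 50.7 mL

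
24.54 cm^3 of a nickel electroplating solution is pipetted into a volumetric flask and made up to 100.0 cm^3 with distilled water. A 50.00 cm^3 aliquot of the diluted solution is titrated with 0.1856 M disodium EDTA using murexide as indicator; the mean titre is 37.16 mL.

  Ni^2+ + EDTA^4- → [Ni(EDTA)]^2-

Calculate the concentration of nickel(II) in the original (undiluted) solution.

0.5621 M

n(EDTA) = 0.03716 × 0.1856 = 6.897 × 10^-3 mol
n(Ni2+) in the aliquot = 6.897 × 10^-3 mol (1:1 ratio)
[Ni2+]_dilute = 6.897 × 10^-3 / 0.05000 = 0.1379 mol/L
Dilution factor = 100.0 / 24.54 = 4.075
[Ni2+]_stock = 0.1379 × 4.075 = 0.5621 mol/L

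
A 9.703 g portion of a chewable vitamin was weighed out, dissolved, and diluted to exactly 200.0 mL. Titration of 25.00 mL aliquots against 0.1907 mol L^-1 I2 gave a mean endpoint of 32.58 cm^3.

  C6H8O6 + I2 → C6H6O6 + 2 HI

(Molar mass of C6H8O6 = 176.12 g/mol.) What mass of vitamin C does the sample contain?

8.754 g

n(I2) per titration = 0.03258 × 0.1907 = 6.213 × 10^-3 mol
n(C6H8O6) in each aliquot = 6.213 × 10^-3 mol (1:1 ratio)
n(C6H8O6) in the whole flask = 6.213 × 10^-3 × 200.0/25.00 = 0.04970 mol
mass of C6H8O6 = 0.04970 × 176.12 = 8.754 g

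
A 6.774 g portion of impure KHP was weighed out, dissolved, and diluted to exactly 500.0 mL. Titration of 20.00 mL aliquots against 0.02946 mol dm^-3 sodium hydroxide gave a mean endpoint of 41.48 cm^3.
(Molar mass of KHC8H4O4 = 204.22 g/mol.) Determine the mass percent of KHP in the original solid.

92.10 %

KHC8H4O4 + NaOH → KNaC8H4O4 + H2O
n(NaOH) per titration = 0.04148 × 0.02946 = 1.222 × 10^-3 mol
n(KHC8H4O4) in each aliquot = 1.222 × 10^-3 mol (1:1 ratio)
n(KHC8H4O4) in the whole flask = 1.222 × 10^-3 × 500.0/20.00 = 0.03055 mol
mass of KHC8H4O4 = 0.03055 × 204.22 = 6.239 g
% KHC8H4O4 = 6.239 / 6.774 × 100 = 92.10 %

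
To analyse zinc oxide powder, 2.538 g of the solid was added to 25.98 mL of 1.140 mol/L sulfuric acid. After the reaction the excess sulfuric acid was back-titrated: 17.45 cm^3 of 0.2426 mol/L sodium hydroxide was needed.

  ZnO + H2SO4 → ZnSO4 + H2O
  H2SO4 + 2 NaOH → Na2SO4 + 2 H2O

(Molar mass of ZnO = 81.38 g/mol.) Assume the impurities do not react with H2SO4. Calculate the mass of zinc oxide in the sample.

n(H2SO4) added = 0.02598 × 1.140 = 0.02962 mol
n(NaOH) used in back-titration = 0.01745 × 0.2426 = 4.233 × 10^-3 mol
From the 1:2 ratio, n(H2SO4) left over = 1/2 × 4.233 × 10^-3 = 2.117 × 10^-3 mol
n(H2SO4) consumed by analyte = 0.02962 − 2.117 × 10^-3 = 0.02750 mol
n(ZnO) = 0.02750 mol (1:1 ratio)
mass of ZnO = 0.02750 × 81.38 = 2.238 g

2.238 g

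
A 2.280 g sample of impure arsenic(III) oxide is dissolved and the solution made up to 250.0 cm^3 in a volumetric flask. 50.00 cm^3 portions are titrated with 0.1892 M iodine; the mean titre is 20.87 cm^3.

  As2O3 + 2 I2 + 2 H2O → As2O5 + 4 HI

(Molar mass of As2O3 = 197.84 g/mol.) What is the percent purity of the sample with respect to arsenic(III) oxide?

85.66 %

n(I2) per titration = 0.02087 × 0.1892 = 3.949 × 10^-3 mol
From the 1:2 ratio, n(As2O3) in each aliquot = 1/2 × 3.949 × 10^-3 = 1.974 × 10^-3 mol
n(As2O3) in the whole flask = 1.974 × 10^-3 × 250.0/50.00 = 9.872 × 10^-3 mol
mass of As2O3 = 9.872 × 10^-3 × 197.84 = 1.953 g
% As2O3 = 1.953 / 2.280 × 100 = 85.66 %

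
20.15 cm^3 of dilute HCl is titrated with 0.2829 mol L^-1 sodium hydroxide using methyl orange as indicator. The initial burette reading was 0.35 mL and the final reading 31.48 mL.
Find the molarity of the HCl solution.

HCl + NaOH → NaCl + H2O
n(NaOH) = 0.03113 L × 0.2829 mol/L = 8.807 × 10^-3 mol
n(HCl) = 8.807 × 10^-3 mol (1:1 mole ratio)
[HCl] = 8.807 × 10^-3 mol / 0.02015 L = 0.4371 mol/L

0.4371 mol/L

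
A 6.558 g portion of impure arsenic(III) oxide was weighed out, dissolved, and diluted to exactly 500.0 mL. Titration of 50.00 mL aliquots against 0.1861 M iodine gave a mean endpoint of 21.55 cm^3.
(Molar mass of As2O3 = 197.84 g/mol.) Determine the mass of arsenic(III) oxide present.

3.967 g

As2O3 + 2 I2 + 2 H2O → As2O5 + 4 HI
n(I2) per titration = 0.02155 × 0.1861 = 4.010 × 10^-3 mol
From the 1:2 ratio, n(As2O3) in each aliquot = 1/2 × 4.010 × 10^-3 = 2.005 × 10^-3 mol
n(As2O3) in the whole flask = 2.005 × 10^-3 × 500.0/50.00 = 0.02005 mol
mass of As2O3 = 0.02005 × 197.84 = 3.967 g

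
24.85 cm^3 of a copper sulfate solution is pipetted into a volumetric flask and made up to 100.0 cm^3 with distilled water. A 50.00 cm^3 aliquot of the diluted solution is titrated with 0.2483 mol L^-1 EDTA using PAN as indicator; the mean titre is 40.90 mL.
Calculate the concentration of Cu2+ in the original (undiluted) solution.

0.8173 mol/L

Cu^2+ + EDTA^4- → [Cu(EDTA)]^2-
n(EDTA) = 0.04090 × 0.2483 = 0.01016 mol
n(Cu2+) in the aliquot = 0.01016 mol (1:1 ratio)
[Cu2+]_dilute = 0.01016 / 0.05000 = 0.2031 mol/L
Dilution factor = 100.0 / 24.85 = 4.024
[Cu2+]_stock = 0.2031 × 4.024 = 0.8173 mol/L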